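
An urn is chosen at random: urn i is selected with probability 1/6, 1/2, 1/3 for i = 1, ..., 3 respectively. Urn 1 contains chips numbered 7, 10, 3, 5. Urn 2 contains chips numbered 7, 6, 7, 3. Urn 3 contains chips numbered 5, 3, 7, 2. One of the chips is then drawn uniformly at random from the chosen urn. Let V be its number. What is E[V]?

E[V | urn 1] = (7+10+3+5)/4 = 25/4.
E[V | urn 2] = (7+6+7+3)/4 = 23/4.
E[V | urn 3] = (5+3+7+2)/4 = 17/4.
By the law of total expectation,
E[V] = (1/6)·(25/4) + (1/2)·(23/4) + (1/3)·(17/4) = 16/3.

16/3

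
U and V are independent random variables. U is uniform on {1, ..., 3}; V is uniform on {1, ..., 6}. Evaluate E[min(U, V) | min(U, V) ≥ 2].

Outcomes with min(U, V) ≥ 2: (2,2), (2,3), (2,4), (2,5), (2,6), (3,2), (3,3), (3,4), (3,5), (3,6), each with probability 1/18.
E[min(U, V) | min(U, V) ≥ 2] = (2 + 2 + 2 + 2 + 2 + 2 + 3 + 3 + 3 + 3) / 10 = 12/5.

12/5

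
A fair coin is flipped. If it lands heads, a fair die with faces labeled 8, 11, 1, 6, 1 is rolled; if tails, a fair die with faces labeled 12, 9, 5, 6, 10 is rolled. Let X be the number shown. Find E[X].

E[X | heads] = (8+11+1+6+1)/5 = 27/5.
E[X | tails] = (12+9+5+6+10)/5 = 42/5.
By the law of total expectation,
E[X] = (1/2)·(27/5) + (1/2)·(42/5) = 69/10.

69/10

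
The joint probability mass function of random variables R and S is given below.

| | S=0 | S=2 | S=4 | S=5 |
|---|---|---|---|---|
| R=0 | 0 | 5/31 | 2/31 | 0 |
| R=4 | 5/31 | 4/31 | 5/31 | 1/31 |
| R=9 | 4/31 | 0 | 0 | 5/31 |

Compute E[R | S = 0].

P(S = 0) = 9/31.
Σ R·P over the event = 4·(5/31) + 9·(4/31) = 56/31.
E[R | S = 0] = (56/31) / (9/31) = 56/9.

56/9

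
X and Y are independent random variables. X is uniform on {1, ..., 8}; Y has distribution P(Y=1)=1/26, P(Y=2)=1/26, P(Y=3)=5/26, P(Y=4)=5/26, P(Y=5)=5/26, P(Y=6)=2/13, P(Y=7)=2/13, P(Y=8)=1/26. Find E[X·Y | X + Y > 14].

172/3

P(X + Y > 14) = 3/104.
Summing XY·P(x,y) over outcomes with X + Y > 14 gives 43/26.
E[X·Y | X + Y > 14] = (43/26) / (3/104) = 172/3.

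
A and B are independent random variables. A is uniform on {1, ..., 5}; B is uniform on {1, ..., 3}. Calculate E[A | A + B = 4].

2

Outcomes with A + B = 4: (1,3), (2,2), (3,1), each with probability 1/15.
E[A | A + B = 4] = (1 + 2 + 3) / 3 = 2.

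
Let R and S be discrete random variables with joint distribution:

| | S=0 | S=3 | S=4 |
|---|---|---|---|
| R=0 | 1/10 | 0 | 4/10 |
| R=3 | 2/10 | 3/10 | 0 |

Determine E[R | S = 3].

3

P(S = 3) = 3/10.
Σ R·P over the event = 3·(3/10) = 9/10.
E[R | S = 3] = (9/10) / (3/10) = 3.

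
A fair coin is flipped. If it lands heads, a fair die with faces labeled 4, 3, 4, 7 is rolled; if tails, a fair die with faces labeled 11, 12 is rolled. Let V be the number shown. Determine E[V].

E[V | heads] = (4+3+4+7)/4 = 9/2.
E[V | tails] = (11+12)/2 = 23/2.
E[V] = (1/2)·(9/2) + (1/2)·(23/2) = 8.

8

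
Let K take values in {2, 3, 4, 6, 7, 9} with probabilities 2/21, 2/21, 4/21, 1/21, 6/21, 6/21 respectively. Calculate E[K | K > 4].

102/13

P(K > 4) = 13/21.
Σ over the event: 6·1/21 + 7·2/7 + 9·2/7 = 34/7.
E[K | K > 4] = (34/7) / (13/21) = 102/13.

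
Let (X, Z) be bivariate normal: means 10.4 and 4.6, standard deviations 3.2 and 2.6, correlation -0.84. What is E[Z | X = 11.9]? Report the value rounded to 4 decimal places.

E[Z | X=x] = μ_Z + ρ(σ_Z/σ_X)(x − μ_X) for jointly normal variables.
E[Z | X=11.9] = 4.6 + (-0.84)·(2.6/3.2)·(11.9 − (10.4)) = 4.6 + (-0.6825)·(1.5) = 3.5763.

3.5763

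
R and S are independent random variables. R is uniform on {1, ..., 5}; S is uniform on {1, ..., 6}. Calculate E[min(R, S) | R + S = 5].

3/2

Outcomes with R + S = 5: (1,4), (2,3), (3,2), (4,1), each with probability 1/30.
E[min(R, S) | R + S = 5] = (1 + 2 + 2 + 1) / 4 = 3/2.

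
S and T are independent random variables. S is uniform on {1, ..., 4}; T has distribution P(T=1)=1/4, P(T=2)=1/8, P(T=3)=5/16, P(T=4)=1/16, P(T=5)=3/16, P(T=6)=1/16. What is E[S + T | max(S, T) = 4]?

P(max(S, T) = 4) = 15/64.
Summing (S+T)·P(x,y) over outcomes with max(S, T) = 4 gives 93/64.
E[S + T | max(S, T) = 4] = (93/64) / (15/64) = 31/5.

31/5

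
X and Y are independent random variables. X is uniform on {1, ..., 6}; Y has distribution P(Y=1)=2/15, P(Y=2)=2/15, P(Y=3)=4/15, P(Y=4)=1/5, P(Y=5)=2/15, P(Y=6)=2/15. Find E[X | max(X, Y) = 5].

P(max(X, Y) = 5) = 7/30.
Summing X·P(x,y) over outcomes with max(X, Y) = 5 gives 17/18.
E[X | max(X, Y) = 5] = (17/18) / (7/30) = 85/21.

85/21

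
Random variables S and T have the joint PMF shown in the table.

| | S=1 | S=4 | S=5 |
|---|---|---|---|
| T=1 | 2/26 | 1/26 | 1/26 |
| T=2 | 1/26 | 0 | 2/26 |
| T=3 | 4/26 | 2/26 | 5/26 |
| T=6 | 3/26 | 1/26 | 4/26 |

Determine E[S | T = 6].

P(T = 6) = 4/13.
Σ S·P over the event = 1·(3/26) + 4·(1/26) + 5·(4/26) = 27/26.
E[S | T = 6] = (27/26) / (4/13) = 27/8.

27/8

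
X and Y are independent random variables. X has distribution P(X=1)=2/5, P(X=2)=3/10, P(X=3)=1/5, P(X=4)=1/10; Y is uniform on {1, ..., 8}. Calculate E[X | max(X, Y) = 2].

8/5

P(max(X, Y) = 2) = 1/8.
Summing X·P(x,y) over outcomes with max(X, Y) = 2 gives 1/5.
E[X | max(X, Y) = 2] = (1/5) / (1/8) = 8/5.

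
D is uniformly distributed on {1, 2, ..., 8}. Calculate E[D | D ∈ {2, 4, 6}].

P(D ∈ {2, 4, 6}) = 3/8.
Σ over the event: 2·1/8 + 4·1/8 + 6·1/8 = 3/2.
E[D | D ∈ {2, 4, 6}] = (3/2) / (3/8) = 4.

4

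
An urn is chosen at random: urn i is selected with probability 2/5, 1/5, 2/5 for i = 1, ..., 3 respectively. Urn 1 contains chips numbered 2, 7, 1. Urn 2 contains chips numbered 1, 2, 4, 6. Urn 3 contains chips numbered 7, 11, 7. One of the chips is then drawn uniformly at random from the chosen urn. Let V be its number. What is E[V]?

319/60

E[V | urn 1] = (2+7+1)/3 = 10/3.
E[V | urn 2] = (1+2+4+6)/4 = 13/4.
E[V | urn 3] = (7+11+7)/3 = 25/3.
E[V] = (2/5)·(10/3) + (1/5)·(13/4) + (2/5)·(25/3) = 319/60.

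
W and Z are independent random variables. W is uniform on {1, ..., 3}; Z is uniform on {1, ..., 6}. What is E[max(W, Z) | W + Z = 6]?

Outcomes with W + Z = 6: (1,5), (2,4), (3,3), each with probability 1/18.
E[max(W, Z) | W + Z = 6] = (5 + 4 + 3) / 3 = 4.

4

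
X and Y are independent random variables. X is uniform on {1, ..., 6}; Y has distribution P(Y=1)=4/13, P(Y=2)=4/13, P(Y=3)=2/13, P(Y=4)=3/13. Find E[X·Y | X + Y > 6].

209/15

P(X + Y > 6) = 5/13.
Summing XY·P(x,y) over outcomes with X + Y > 6 gives 209/39.
E[X·Y | X + Y > 6] = (209/39) / (5/13) = 209/15.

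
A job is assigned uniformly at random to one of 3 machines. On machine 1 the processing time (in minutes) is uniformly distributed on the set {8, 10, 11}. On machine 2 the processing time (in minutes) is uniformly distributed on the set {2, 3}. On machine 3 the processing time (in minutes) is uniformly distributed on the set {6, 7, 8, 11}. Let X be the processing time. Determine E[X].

121/18

E[X | machine 1] = (8+10+11)/3 = 29/3.
E[X | machine 2] = (2+3)/2 = 5/2.
E[X | machine 3] = (6+7+8+11)/4 = 8.
By the law of total expectation,
E[X] = (1/3)·(29/3) + (1/3)·(5/2) + (1/3)·(8) = 121/18.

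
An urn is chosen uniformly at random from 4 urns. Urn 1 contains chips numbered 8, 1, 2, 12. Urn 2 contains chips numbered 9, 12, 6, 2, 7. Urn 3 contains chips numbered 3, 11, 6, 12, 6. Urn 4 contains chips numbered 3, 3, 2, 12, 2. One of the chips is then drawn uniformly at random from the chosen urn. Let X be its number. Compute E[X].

499/80

E[X | urn 1] = (8+1+2+12)/4 = 23/4.
E[X | urn 2] = (9+12+6+2+7)/5 = 36/5.
E[X | urn 3] = (3+11+6+12+6)/5 = 38/5.
E[X | urn 4] = (3+3+2+12+2)/5 = 22/5.
By the law of total expectation,
E[X] = (1/4)·(23/4) + (1/4)·(36/5) + (1/4)·(38/5) + (1/4)·(22/5) = 499/80.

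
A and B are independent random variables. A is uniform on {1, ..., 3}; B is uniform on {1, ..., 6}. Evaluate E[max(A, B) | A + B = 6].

4

Outcomes with A + B = 6: (1,5), (2,4), (3,3), each with probability 1/18.
E[max(A, B) | A + B = 6] = (5 + 4 + 3) / 3 = 4.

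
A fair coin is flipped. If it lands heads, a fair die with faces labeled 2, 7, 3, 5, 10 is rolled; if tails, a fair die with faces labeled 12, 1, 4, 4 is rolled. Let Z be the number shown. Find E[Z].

E[Z | heads] = (2+7+3+5+10)/5 = 27/5.
E[Z | tails] = (12+1+4+4)/4 = 21/4.
By the law of total expectation,
E[Z] = (1/2)·(27/5) + (1/2)·(21/4) = 213/40.

213/40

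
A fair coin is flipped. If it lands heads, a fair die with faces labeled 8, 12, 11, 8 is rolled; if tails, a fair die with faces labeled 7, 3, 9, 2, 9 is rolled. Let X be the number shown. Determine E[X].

E[X | heads] = (8+12+11+8)/4 = 39/4.
E[X | tails] = (7+3+9+2+9)/5 = 6.
E[X] = (1/2)·(39/4) + (1/2)·(6) = 63/8.

63/8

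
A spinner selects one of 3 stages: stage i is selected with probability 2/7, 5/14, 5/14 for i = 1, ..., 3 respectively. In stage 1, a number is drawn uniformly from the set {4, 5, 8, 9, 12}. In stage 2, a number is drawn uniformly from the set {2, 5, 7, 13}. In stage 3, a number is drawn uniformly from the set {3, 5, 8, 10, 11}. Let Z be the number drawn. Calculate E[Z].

289/40

E[Z | stage 1] = (4+5+8+9+12)/5 = 38/5.
E[Z | stage 2] = (2+5+7+13)/4 = 27/4.
E[Z | stage 3] = (3+5+8+10+11)/5 = 37/5.
By the law of total expectation,
E[Z] = (2/7)·(38/5) + (5/14)·(27/4) + (5/14)·(37/5) = 289/40.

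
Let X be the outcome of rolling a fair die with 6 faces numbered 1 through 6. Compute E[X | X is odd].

Given X is odd, X is equally likely to be any of {1, 3, 5}.
E[X | X is odd] = (1 + 3 + 5) / 3 = 3.

3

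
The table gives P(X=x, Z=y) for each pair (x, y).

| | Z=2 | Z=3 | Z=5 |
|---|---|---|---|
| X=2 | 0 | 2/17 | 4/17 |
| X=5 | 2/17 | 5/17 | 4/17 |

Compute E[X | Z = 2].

5

P(Z = 2) = 2/17.
Σ X·P over the event = 5·(2/17) = 10/17.
E[X | Z = 2] = (10/17) / (2/17) = 5.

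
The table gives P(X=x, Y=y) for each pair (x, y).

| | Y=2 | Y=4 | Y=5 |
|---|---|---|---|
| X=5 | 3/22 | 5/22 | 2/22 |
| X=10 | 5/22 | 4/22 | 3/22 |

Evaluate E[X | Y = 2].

65/8

P(Y = 2) = 4/11.
Σ X·P over the event = 5·(3/22) + 10·(5/22) = 65/22.
E[X | Y = 2] = (65/22) / (4/11) = 65/8.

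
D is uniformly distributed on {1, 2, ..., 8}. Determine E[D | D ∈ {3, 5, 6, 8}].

11/2

P(D ∈ {3, 5, 6, 8}) = 1/2.
Σ over the event: 3·1/8 + 5·1/8 + 6·1/8 + 8·1/8 = 11/4.
E[D | D ∈ {3, 5, 6, 8}] = (11/4) / (1/2) = 11/2.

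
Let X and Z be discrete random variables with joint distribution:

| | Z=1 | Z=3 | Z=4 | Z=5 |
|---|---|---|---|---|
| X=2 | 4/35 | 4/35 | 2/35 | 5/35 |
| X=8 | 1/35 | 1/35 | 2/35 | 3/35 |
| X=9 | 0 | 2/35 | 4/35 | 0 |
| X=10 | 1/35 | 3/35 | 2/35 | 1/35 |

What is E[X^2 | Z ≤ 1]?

P(Z ≤ 1) = 6/35.
Σ X^2·P over the event = 4·(4/35) + 64·(1/35) + 100·(1/35) = 36/7.
E[X^2 | Z ≤ 1] = (36/7) / (6/35) = 30.

30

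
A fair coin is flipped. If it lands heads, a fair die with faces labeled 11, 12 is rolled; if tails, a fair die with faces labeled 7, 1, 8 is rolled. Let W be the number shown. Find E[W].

E[W | heads] = (11+12)/2 = 23/2.
E[W | tails] = (7+1+8)/3 = 16/3.
By the law of total expectation,
E[W] = (1/2)·(23/2) + (1/2)·(16/3) = 101/12.

101/12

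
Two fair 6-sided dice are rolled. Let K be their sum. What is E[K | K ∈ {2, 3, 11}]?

P(K ∈ {2, 3, 11}) = 5/36.
Σ over the event: 2·1/36 + 3·1/18 + 11·1/18 = 5/6.
E[K | K ∈ {2, 3, 11}] = (5/6) / (5/36) = 6.

6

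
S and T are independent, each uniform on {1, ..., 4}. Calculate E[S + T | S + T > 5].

Outcomes with S + T > 5: (2,4), (3,3), (3,4), (4,2), (4,3), (4,4), each with probability 1/16.
E[S + T | S + T > 5] = (6 + 6 + 7 + 6 + 7 + 8) / 6 = 20/3.

20/3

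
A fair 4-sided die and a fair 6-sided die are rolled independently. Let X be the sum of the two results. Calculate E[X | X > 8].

28/3

P(X > 8) = 1/8.
Σ over the event: 9·1/12 + 10·1/24 = 7/6.
E[X | X > 8] = (7/6) / (1/8) = 28/3.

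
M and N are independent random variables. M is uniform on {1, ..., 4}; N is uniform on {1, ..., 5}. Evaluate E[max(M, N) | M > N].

10/3

Outcomes with M > N: (2,1), (3,1), (3,2), (4,1), (4,2), (4,3), each with probability 1/20.
E[max(M, N) | M > N] = (2 + 3 + 3 + 4 + 4 + 4) / 6 = 10/3.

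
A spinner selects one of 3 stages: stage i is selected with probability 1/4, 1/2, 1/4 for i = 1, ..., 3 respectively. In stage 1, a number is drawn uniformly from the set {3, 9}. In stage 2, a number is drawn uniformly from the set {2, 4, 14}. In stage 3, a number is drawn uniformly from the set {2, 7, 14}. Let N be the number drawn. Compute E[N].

E[N | stage 1] = (3+9)/2 = 6.
E[N | stage 2] = (2+4+14)/3 = 20/3.
E[N | stage 3] = (2+7+14)/3 = 23/3.
By the law of total expectation,
E[N] = (1/4)·(6) + (1/2)·(20/3) + (1/4)·(23/3) = 27/4.

27/4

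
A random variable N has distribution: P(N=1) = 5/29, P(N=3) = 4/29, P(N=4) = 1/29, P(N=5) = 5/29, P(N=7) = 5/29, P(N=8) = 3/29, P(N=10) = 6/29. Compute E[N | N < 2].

P(N < 2) = 5/29.
Σ over the event: 1·5/29 = 5/29.
E[N | N < 2] = (5/29) / (5/29) = 1.

1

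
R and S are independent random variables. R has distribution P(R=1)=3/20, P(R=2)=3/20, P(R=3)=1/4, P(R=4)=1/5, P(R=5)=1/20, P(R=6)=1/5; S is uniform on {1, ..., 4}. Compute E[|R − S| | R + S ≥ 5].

59/30

P(R + S ≥ 5) = 3/4.
Summing |R−S|·P(x,y) over outcomes with R + S ≥ 5 gives 59/40.
E[|R − S| | R + S ≥ 5] = (59/40) / (3/4) = 59/30.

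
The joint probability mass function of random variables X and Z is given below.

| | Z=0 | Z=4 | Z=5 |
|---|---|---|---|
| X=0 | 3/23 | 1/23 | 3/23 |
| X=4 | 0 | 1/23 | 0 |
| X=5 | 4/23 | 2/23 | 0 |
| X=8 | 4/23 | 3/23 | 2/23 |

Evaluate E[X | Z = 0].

P(Z = 0) = 11/23.
Σ X·P over the event = 0·(3/23) + 5·(4/23) + 8·(4/23) = 52/23.
E[X | Z = 0] = (52/23) / (11/23) = 52/11.

52/11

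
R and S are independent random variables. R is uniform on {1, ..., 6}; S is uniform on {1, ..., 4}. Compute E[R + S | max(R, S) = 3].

24/5

Outcomes with max(R, S) = 3: (1,3), (2,3), (3,1), (3,2), (3,3), each with probability 1/24.
E[R + S | max(R, S) = 3] = (4 + 5 + 4 + 5 + 6) / 5 = 24/5.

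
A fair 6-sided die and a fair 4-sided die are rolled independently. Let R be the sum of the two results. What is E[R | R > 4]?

P(R > 4) = 3/4.
Σ over the event: 5·1/6 + 6·1/6 + 7·1/6 + 8·1/8 + 9·1/12 + 10·1/24 = 31/6.
E[R | R > 4] = (31/6) / (3/4) = 62/9.

62/9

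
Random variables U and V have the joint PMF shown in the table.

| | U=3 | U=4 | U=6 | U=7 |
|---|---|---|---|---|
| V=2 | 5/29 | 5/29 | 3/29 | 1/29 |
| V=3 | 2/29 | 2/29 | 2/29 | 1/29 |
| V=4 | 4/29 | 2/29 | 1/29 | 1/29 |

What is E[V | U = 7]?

3

P(U = 7) = 3/29.
Σ V·P over the event = 2·(1/29) + 3·(1/29) + 4·(1/29) = 9/29.
E[V | U = 7] = (9/29) / (3/29) = 3.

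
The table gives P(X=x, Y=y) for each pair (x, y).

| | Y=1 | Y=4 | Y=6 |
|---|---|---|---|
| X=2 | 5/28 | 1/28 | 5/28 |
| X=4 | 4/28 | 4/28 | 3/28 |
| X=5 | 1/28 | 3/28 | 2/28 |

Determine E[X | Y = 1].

31/10

P(Y = 1) = 5/14.
Σ X·P over the event = 2·(5/28) + 4·(4/28) + 5·(1/28) = 31/28.
E[X | Y = 1] = (31/28) / (5/14) = 31/10.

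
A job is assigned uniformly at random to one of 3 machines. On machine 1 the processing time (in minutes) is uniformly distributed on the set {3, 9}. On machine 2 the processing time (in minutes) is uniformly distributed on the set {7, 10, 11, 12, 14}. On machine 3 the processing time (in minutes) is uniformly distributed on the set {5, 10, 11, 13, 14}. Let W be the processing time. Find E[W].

E[W | machine 1] = (3+9)/2 = 6.
E[W | machine 2] = (7+10+11+12+14)/5 = 54/5.
E[W | machine 3] = (5+10+11+13+14)/5 = 53/5.
By the law of total expectation,
E[W] = (1/3)·(6) + (1/3)·(54/5) + (1/3)·(53/5) = 137/15.

137/15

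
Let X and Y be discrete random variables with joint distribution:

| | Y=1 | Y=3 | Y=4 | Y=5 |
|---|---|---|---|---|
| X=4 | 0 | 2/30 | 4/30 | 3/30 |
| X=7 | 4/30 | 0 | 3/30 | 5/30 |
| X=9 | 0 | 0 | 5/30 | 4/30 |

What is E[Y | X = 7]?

P(X = 7) = 2/5.
Summing Y·P(X=x,Y=y) over the conditioning event gives 41/30.
E[Y | X = 7] = (41/30) / (2/5) = 41/12.

41/12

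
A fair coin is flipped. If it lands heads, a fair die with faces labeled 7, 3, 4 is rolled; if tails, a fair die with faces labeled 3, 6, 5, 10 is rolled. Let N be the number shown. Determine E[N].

16/3

E[N | heads] = (7+3+4)/3 = 14/3.
E[N | tails] = (3+6+5+10)/4 = 6.
By the law of total expectation,
E[N] = (1/2)·(14/3) + (1/2)·(6) = 16/3.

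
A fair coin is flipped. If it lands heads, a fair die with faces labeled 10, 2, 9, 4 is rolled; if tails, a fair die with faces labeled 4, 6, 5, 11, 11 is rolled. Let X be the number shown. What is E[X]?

E[X | heads] = (10+2+9+4)/4 = 25/4.
E[X | tails] = (4+6+5+11+11)/5 = 37/5.
By the law of total expectation,
E[X] = (1/2)·(25/4) + (1/2)·(37/5) = 273/40.

273/40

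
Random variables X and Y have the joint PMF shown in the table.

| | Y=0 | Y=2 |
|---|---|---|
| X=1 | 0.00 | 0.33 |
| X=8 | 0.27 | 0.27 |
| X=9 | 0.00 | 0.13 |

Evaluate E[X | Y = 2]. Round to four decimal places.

P(Y = 2) = 0.73.
Σ X·P over the event = 1·(0.33) + 8·(0.27) + 9·(0.13) = 3.66.
E[X | Y = 2] = (3.66) / (0.73) = 5.0137.

5.0137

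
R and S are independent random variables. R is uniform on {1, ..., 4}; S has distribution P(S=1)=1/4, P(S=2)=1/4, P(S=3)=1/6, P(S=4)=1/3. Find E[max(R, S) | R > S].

P(R > S) = 17/48.
Summing max(R,S)·P(x,y) over outcomes with R > S gives 7/6.
E[max(R, S) | R > S] = (7/6) / (17/48) = 56/17.

56/17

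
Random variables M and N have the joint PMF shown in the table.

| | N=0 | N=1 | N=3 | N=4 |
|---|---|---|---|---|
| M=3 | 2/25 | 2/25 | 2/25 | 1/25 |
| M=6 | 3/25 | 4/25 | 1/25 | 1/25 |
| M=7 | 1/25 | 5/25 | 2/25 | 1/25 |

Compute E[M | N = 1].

65/11

P(N = 1) = 11/25.
Σ M·P over the event = 3·(2/25) + 6·(4/25) + 7·(5/25) = 13/5.
E[M | N = 1] = (13/5) / (11/25) = 65/11.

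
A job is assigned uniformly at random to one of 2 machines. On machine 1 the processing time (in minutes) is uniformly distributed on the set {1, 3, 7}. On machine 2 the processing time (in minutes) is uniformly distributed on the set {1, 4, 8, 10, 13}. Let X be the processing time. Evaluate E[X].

163/30

E[X | machine 1] = (1+3+7)/3 = 11/3.
E[X | machine 2] = (1+4+8+10+13)/5 = 36/5.
E[X] = (1/2)·(11/3) + (1/2)·(36/5) = 163/30.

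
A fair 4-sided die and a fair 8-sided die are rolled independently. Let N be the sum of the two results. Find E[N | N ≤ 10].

P(N ≤ 10) = 29/32.
E[N | N ≤ 10] = (95/16) / (29/32) = 190/29.

190/29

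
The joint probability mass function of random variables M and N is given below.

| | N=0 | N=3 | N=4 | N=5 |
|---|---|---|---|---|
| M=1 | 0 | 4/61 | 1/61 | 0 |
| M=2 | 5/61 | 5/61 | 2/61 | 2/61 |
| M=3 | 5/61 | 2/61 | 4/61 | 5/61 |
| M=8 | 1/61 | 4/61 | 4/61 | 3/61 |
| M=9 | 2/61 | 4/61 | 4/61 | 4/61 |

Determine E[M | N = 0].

51/13

P(N = 0) = 13/61.
Σ M·P over the event = 2·(5/61) + 3·(5/61) + 8·(1/61) + 9·(2/61) = 51/61.
E[M | N = 0] = (51/61) / (13/61) = 51/13.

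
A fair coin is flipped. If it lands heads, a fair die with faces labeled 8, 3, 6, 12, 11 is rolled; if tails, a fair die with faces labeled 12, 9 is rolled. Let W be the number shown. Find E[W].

37/4

E[W | heads] = (8+3+6+12+11)/5 = 8.
E[W | tails] = (12+9)/2 = 21/2.
E[W] = (1/2)·(8) + (1/2)·(21/2) = 37/4.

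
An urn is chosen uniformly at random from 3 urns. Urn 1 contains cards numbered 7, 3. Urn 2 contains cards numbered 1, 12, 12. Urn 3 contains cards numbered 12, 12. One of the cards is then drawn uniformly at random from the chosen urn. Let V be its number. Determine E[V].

76/9

E[V | urn 1] = (7+3)/2 = 5.
E[V | urn 2] = (1+12+12)/3 = 25/3.
E[V | urn 3] = (12+12)/2 = 12.
By the law of total expectation,
E[V] = (1/3)·(5) + (1/3)·(25/3) + (1/3)·(12) = 76/9.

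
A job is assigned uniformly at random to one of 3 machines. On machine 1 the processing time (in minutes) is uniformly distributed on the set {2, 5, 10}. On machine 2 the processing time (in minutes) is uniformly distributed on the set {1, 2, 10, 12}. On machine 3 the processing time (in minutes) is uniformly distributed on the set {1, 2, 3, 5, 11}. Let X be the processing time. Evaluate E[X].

E[X | machine 1] = (2+5+10)/3 = 17/3.
E[X | machine 2] = (1+2+10+12)/4 = 25/4.
E[X | machine 3] = (1+2+3+5+11)/5 = 22/5.
By the law of total expectation,
E[X] = (1/3)·(17/3) + (1/3)·(25/4) + (1/3)·(22/5) = 979/180.

979/180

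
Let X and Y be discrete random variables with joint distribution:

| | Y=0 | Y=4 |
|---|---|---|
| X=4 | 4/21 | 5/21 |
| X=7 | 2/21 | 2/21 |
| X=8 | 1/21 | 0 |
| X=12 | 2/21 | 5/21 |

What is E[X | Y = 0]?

62/9

P(Y = 0) = 3/7.
Σ X·P over the event = 4·(4/21) + 7·(2/21) + 8·(1/21) + 12·(2/21) = 62/21.
E[X | Y = 0] = (62/21) / (3/7) = 62/9.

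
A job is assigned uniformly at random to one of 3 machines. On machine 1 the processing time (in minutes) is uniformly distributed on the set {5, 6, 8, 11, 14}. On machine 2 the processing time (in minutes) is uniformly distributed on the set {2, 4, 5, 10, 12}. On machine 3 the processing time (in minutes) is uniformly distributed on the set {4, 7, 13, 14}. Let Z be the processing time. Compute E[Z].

83/10

E[Z | machine 1] = (5+6+8+11+14)/5 = 44/5.
E[Z | machine 2] = (2+4+5+10+12)/5 = 33/5.
E[Z | machine 3] = (4+7+13+14)/4 = 19/2.
By the law of total expectation,
E[Z] = (1/3)·(44/5) + (1/3)·(33/5) + (1/3)·(19/2) = 83/10.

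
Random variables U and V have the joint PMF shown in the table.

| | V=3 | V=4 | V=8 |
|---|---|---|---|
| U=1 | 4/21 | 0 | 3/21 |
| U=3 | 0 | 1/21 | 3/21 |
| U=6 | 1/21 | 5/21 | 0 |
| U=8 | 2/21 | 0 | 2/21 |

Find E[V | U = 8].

P(U = 8) = 4/21.
Σ V·P over the event = 3·(2/21) + 8·(2/21) = 22/21.
E[V | U = 8] = (22/21) / (4/21) = 11/2.

11/2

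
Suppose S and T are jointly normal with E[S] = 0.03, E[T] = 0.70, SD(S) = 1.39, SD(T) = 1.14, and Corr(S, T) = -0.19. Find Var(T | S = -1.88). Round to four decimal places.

1.2527

For a bivariate normal, Var(T | S=x) = σ_T²(1 − ρ²).
Var(T | S=-1.88) = (1.14)²·(1 − (-0.19)²) = 1.2996·0.9639 = 1.2527.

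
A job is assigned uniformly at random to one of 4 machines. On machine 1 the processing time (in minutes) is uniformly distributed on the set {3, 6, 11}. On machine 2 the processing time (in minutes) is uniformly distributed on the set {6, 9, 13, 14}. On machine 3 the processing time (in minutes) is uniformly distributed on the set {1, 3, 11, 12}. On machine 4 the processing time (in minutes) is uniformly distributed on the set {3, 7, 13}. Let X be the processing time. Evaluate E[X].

379/48

E[X | machine 1] = (3+6+11)/3 = 20/3.
E[X | machine 2] = (6+9+13+14)/4 = 21/2.
E[X | machine 3] = (1+3+11+12)/4 = 27/4.
E[X | machine 4] = (3+7+13)/3 = 23/3.
E[X] = (1/4)·(20/3) + (1/4)·(21/2) + (1/4)·(27/4) + (1/4)·(23/3) = 379/48.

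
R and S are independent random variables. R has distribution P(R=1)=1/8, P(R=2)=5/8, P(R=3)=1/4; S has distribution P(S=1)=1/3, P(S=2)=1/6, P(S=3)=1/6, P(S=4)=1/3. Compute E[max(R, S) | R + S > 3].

P(R + S > 3) = 35/48.
Summing max(R,S)·P(x,y) over outcomes with R + S > 3 gives 29/12.
E[max(R, S) | R + S > 3] = (29/12) / (35/48) = 116/35.

116/35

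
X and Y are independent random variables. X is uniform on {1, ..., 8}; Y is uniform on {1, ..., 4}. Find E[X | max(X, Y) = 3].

12/5

Outcomes with max(X, Y) = 3: (1,3), (2,3), (3,1), (3,2), (3,3), each with probability 1/32.
E[X | max(X, Y) = 3] = (1 + 2 + 3 + 3 + 3) / 5 = 12/5.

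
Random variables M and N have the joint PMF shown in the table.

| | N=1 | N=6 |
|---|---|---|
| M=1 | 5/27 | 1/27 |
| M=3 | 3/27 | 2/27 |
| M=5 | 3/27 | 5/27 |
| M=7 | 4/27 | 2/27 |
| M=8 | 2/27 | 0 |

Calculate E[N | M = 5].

P(M = 5) = 8/27.
Σ N·P over the event = 1·(3/27) + 6·(5/27) = 11/9.
E[N | M = 5] = (11/9) / (8/27) = 33/8.

33/8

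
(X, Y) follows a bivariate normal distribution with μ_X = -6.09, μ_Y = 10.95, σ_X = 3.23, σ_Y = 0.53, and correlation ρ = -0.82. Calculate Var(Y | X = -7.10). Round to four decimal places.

The conditional variance in a bivariate normal is σ_Y²(1 − ρ²), independent of x.
Var(Y | X=-7.10) = (0.53)²·(1 − (-0.82)²) = 0.2809·0.3276 = 0.0920.

0.0920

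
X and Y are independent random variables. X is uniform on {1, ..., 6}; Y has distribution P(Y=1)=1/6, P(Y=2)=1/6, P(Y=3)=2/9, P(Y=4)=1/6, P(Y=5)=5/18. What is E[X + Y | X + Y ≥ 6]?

597/76

P(X + Y ≥ 6) = 19/27.
Summing (X+Y)·P(x,y) over outcomes with X + Y ≥ 6 gives 199/36.
E[X + Y | X + Y ≥ 6] = (199/36) / (19/27) = 597/76.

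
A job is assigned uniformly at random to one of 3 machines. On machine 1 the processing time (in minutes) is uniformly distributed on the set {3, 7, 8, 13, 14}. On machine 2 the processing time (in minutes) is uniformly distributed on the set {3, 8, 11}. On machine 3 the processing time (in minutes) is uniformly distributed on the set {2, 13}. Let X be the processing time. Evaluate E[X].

E[X | machine 1] = (3+7+8+13+14)/5 = 9.
E[X | machine 2] = (3+8+11)/3 = 22/3.
E[X | machine 3] = (2+13)/2 = 15/2.
E[X] = (1/3)·(9) + (1/3)·(22/3) + (1/3)·(15/2) = 143/18.

143/18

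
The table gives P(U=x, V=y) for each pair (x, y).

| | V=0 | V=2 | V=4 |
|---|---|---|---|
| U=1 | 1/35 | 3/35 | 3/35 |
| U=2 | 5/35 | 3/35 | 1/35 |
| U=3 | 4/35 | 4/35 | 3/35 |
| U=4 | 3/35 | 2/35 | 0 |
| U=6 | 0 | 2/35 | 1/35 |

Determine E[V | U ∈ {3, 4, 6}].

32/19

P(U ∈ {3, 4, 6}) = 19/35.
Σ V·P over the event = 0·(4/35) + 2·(4/35) + 4·(3/35) + 0·(3/35) + 2·(2/35) + 2·(2/35) + 4·(1/35) = 32/35.
E[V | U ∈ {3, 4, 6}] = (32/35) / (19/35) = 32/19.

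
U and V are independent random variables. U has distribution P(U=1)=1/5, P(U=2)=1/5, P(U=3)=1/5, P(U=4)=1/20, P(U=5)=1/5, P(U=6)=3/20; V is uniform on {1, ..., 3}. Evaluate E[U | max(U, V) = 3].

12/5

P(max(U, V) = 3) = 1/3.
Summing U·P(x,y) over outcomes with max(U, V) = 3 gives 4/5.
E[U | max(U, V) = 3] = (4/5) / (1/3) = 12/5.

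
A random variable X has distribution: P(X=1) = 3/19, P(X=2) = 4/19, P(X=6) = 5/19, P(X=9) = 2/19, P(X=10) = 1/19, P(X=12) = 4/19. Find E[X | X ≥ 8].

P(X ≥ 8) = 7/19.
Σ over the event: 9·2/19 + 10·1/19 + 12·4/19 = 4.
E[X | X ≥ 8] = (4) / (7/19) = 76/7.

76/7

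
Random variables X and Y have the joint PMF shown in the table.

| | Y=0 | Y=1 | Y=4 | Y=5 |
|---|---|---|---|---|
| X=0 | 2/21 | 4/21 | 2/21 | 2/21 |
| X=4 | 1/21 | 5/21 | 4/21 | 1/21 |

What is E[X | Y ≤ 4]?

20/9

P(Y ≤ 4) = 6/7.
Σ X·P over the event = 0·(2/21) + 0·(4/21) + 0·(2/21) + 4·(1/21) + 4·(5/21) + 4·(4/21) = 40/21.
E[X | Y ≤ 4] = (40/21) / (6/7) = 20/9.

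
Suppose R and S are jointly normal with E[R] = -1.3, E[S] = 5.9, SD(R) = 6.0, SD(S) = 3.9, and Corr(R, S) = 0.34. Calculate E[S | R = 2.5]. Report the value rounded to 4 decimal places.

E[S | R=x] = μ_S + ρ(σ_S/σ_R)(x − μ_R) for jointly normal variables.
E[S | R=2.5] = 5.9 + (0.34)·(3.9/6.0)·(2.5 − (-1.3)) = 5.9 + (0.221)·(3.8) = 6.7398.

6.7398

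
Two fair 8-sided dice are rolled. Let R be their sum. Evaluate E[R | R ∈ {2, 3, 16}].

6

P(R ∈ {2, 3, 16}) = 1/16.
Σ over the event: 2·1/64 + 3·1/32 + 16·1/64 = 3/8.
E[R | R ∈ {2, 3, 16}] = (3/8) / (1/16) = 6.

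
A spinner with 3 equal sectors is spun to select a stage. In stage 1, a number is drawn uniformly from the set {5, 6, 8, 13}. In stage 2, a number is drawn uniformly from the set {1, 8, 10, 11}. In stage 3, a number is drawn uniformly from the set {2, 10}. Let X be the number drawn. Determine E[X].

E[X | stage 1] = (5+6+8+13)/4 = 8.
E[X | stage 2] = (1+8+10+11)/4 = 15/2.
E[X | stage 3] = (2+10)/2 = 6.
By the law of total expectation,
E[X] = (1/3)·(8) + (1/3)·(15/2) + (1/3)·(6) = 43/6.

43/6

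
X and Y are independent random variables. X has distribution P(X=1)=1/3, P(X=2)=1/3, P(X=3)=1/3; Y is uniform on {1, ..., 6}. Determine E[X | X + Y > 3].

32/15

P(X + Y > 3) = 5/6.
Summing X·P(x,y) over outcomes with X + Y > 3 gives 16/9.
E[X | X + Y > 3] = (16/9) / (5/6) = 32/15.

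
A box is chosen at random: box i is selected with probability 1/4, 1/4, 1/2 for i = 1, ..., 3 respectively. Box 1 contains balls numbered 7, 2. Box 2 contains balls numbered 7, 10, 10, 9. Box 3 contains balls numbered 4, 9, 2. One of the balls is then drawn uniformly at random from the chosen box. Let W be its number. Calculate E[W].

47/8

E[W | box 1] = (7+2)/2 = 9/2.
E[W | box 2] = (7+10+10+9)/4 = 9.
E[W | box 3] = (4+9+2)/3 = 5.
E[W] = (1/4)·(9/2) + (1/4)·(9) + (1/2)·(5) = 47/8.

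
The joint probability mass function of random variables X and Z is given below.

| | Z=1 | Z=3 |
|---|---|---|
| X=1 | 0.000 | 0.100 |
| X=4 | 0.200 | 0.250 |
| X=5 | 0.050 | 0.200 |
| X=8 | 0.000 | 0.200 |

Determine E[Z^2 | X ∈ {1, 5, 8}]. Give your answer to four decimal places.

8.2727

P(X ∈ {1, 5, 8}) = 0.550.
Σ Z^2·P over the event = 9·(0.100) + 1·(0.050) + 9·(0.200) + 9·(0.200) = 4.550.
E[Z^2 | X ∈ {1, 5, 8}] = (4.550) / (0.550) = 8.2727.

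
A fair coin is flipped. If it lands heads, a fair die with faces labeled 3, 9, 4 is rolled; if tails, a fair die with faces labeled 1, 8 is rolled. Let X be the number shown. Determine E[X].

E[X | heads] = (3+9+4)/3 = 16/3.
E[X | tails] = (1+8)/2 = 9/2.
By the law of total expectation,
E[X] = (1/2)·(16/3) + (1/2)·(9/2) = 59/12.

59/12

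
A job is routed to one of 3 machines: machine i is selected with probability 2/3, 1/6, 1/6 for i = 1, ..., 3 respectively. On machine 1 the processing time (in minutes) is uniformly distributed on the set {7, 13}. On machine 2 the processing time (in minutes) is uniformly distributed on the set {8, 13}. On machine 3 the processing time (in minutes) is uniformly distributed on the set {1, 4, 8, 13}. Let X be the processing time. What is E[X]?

19/2

E[X | machine 1] = (7+13)/2 = 10.
E[X | machine 2] = (8+13)/2 = 21/2.
E[X | machine 3] = (1+4+8+13)/4 = 13/2.
By the law of total expectation,
E[X] = (2/3)·(10) + (1/6)·(21/2) + (1/6)·(13/2) = 19/2.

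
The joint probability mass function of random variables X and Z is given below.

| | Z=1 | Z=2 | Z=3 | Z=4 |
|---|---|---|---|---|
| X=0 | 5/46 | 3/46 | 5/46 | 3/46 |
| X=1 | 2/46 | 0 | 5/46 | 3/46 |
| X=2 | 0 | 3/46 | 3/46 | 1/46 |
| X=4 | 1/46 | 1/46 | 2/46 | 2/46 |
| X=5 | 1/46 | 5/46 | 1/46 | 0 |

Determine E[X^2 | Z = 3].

37/8

P(Z = 3) = 8/23.
Σ X^2·P over the event = 0·(5/46) + 1·(5/46) + 4·(3/46) + 16·(2/46) + 25·(1/46) = 37/23.
E[X^2 | Z = 3] = (37/23) / (8/23) = 37/8.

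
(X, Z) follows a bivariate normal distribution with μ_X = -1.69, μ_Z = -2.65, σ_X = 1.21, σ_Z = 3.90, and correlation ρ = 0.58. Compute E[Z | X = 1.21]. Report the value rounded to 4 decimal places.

2.7713

For a bivariate normal, E[Z | X=x] = μ_Z + ρ·(σ_Z/σ_X)·(x − μ_X).
E[Z | X=1.21] = -2.65 + (0.58)·(3.90/1.21)·(1.21 − (-1.69)) = -2.65 + (1.8694)·(2.9) = 2.7713.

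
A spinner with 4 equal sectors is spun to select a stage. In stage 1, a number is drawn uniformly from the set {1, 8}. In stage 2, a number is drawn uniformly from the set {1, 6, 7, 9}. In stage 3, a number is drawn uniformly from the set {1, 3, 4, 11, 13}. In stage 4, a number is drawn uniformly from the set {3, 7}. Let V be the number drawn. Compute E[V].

433/80

E[V | stage 1] = (1+8)/2 = 9/2.
E[V | stage 2] = (1+6+7+9)/4 = 23/4.
E[V | stage 3] = (1+3+4+11+13)/5 = 32/5.
E[V | stage 4] = (3+7)/2 = 5.
E[V] = (1/4)·(9/2) + (1/4)·(23/4) + (1/4)·(32/5) + (1/4)·(5) = 433/80.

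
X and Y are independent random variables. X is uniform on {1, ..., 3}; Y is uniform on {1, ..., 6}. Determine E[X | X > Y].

Outcomes with X > Y: (2,1), (3,1), (3,2), each with probability 1/18.
E[X | X > Y] = (2 + 3 + 3) / 3 = 8/3.

8/3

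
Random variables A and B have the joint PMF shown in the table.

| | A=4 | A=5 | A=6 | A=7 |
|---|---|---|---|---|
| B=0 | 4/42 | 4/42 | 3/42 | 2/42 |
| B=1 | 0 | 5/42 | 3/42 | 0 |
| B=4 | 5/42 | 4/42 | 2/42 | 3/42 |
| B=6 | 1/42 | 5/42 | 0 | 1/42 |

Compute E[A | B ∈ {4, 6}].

P(B ∈ {4, 6}) = 1/2.
Σ A·P over the event = 4·(5/42) + 4·(1/42) + 5·(4/42) + 5·(5/42) + 6·(2/42) + 7·(3/42) + 7·(1/42) = 109/42.
E[A | B ∈ {4, 6}] = (109/42) / (1/2) = 109/21.

109/21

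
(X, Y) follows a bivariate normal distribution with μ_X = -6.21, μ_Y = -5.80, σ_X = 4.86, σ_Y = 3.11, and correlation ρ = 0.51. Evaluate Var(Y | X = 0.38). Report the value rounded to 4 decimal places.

The conditional variance in a bivariate normal is σ_Y²(1 − ρ²), independent of x.
Var(Y | X=0.38) = (3.11)²·(1 − (0.51)²) = 9.6721·0.7399 = 7.1564.

7.1564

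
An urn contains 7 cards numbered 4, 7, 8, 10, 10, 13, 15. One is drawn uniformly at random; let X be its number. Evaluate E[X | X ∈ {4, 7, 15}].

P(X ∈ {4, 7, 15}) = 3/7.
Σ over the event: 4·1/7 + 7·1/7 + 15·1/7 = 26/7.
E[X | X ∈ {4, 7, 15}] = (26/7) / (3/7) = 26/3.

26/3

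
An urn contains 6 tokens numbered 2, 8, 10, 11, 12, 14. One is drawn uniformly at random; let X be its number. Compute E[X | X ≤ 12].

43/5

P(X ≤ 12) = 5/6.
Σ over the event: 2·1/6 + 8·1/6 + 10·1/6 + 11·1/6 + 12·1/6 = 43/6.
E[X | X ≤ 12] = (43/6) / (5/6) = 43/5.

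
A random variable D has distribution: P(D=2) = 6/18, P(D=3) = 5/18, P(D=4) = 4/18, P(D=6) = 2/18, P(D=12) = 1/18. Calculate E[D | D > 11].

12

P(D > 11) = 1/18.
Σ over the event: 12·1/18 = 2/3.
E[D | D > 11] = (2/3) / (1/18) = 12.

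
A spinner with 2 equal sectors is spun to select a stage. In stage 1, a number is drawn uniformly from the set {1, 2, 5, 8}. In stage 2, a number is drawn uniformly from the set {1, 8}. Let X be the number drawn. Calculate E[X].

17/4

E[X | stage 1] = (1+2+5+8)/4 = 4.
E[X | stage 2] = (1+8)/2 = 9/2.
E[X] = (1/2)·(4) + (1/2)·(9/2) = 17/4.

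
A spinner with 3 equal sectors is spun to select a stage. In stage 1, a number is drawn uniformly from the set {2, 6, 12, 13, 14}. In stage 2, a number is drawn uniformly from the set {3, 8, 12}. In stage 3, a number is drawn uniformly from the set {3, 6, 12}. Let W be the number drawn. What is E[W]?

E[W | stage 1] = (2+6+12+13+14)/5 = 47/5.
E[W | stage 2] = (3+8+12)/3 = 23/3.
E[W | stage 3] = (3+6+12)/3 = 7.
E[W] = (1/3)·(47/5) + (1/3)·(23/3) + (1/3)·(7) = 361/45.

361/45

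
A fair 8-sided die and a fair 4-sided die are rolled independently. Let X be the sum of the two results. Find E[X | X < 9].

P(X < 9) = 11/16.
Σ over the event: 2·1/32 + 3·1/16 + 4·3/32 + 5·1/8 + 6·1/8 + 7·1/8 + 8·1/8 = 31/8.
E[X | X < 9] = (31/8) / (11/16) = 62/11.

62/11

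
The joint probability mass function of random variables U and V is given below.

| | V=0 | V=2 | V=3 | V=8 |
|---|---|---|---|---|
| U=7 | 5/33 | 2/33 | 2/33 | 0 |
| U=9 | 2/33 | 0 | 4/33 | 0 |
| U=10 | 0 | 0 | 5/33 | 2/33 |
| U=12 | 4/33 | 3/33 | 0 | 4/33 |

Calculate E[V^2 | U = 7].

P(U = 7) = 3/11.
Summing V^2·P(U=x,V=y) over the conditioning event gives 26/33.
E[V^2 | U = 7] = (26/33) / (3/11) = 26/9.

26/9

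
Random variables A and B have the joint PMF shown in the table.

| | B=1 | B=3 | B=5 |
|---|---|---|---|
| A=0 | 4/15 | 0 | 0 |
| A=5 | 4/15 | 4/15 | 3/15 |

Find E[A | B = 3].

5

P(B = 3) = 4/15.
Σ A·P over the event = 5·(4/15) = 4/3.
E[A | B = 3] = (4/3) / (4/15) = 5.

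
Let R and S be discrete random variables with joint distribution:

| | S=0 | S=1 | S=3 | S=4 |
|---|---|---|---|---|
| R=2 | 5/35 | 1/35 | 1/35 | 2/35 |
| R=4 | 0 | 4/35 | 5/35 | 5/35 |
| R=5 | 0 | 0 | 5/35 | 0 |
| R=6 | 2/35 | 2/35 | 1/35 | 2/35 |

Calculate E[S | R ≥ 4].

P(R ≥ 4) = 26/35.
Σ S·P over the event = 1·(4/35) + 3·(5/35) + 4·(5/35) + 3·(5/35) + 0·(2/35) + 1·(2/35) + 3·(1/35) + 4·(2/35) = 67/35.
E[S | R ≥ 4] = (67/35) / (26/35) = 67/26.

67/26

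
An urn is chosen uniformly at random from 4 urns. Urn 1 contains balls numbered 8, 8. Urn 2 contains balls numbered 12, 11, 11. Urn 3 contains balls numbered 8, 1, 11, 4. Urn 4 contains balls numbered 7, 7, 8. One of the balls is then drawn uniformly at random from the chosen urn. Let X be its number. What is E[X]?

49/6

E[X | urn 1] = (8+8)/2 = 8.
E[X | urn 2] = (12+11+11)/3 = 34/3.
E[X | urn 3] = (8+1+11+4)/4 = 6.
E[X | urn 4] = (7+7+8)/3 = 22/3.
E[X] = (1/4)·(8) + (1/4)·(34/3) + (1/4)·(6) + (1/4)·(22/3) = 49/6.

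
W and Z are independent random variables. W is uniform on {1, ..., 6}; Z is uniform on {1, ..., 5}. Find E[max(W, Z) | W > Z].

P(W > Z) = 1/2.
Summing max(W,Z)·P(x,y) over outcomes with W > Z gives 7/3.
E[max(W, Z) | W > Z] = (7/3) / (1/2) = 14/3.

14/3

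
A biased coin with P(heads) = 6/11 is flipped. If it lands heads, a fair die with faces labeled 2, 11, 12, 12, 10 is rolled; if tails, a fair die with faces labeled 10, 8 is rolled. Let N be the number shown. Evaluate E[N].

507/55

E[N | heads] = (2+11+12+12+10)/5 = 47/5.
E[N | tails] = (10+8)/2 = 9.
By the law of total expectation,
E[N] = (6/11)·(47/5) + (5/11)·(9) = 507/55.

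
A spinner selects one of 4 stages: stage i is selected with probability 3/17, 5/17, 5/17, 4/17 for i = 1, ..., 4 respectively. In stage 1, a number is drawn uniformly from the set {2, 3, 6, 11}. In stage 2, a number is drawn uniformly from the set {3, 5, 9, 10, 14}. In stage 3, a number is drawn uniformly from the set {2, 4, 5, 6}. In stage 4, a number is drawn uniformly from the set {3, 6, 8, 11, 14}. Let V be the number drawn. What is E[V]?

E[V | stage 1] = (2+3+6+11)/4 = 11/2.
E[V | stage 2] = (3+5+9+10+14)/5 = 41/5.
E[V | stage 3] = (2+4+5+6)/4 = 17/4.
E[V | stage 4] = (3+6+8+11+14)/5 = 42/5.
E[V] = (3/17)·(11/2) + (5/17)·(41/5) + (5/17)·(17/4) + (4/17)·(42/5) = 2247/340.

2247/340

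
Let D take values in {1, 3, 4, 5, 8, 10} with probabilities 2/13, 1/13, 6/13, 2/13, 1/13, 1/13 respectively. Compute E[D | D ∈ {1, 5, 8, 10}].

5

P(D ∈ {1, 5, 8, 10}) = 6/13.
Σ over the event: 1·2/13 + 5·2/13 + 8·1/13 + 10·1/13 = 30/13.
E[D | D ∈ {1, 5, 8, 10}] = (30/13) / (6/13) = 5.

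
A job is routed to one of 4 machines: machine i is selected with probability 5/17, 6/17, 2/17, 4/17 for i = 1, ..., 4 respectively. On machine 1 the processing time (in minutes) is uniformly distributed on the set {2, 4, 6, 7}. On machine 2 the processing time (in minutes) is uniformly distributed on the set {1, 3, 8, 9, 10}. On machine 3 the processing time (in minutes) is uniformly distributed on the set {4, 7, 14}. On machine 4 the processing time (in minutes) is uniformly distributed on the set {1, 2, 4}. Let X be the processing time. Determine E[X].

1739/340

E[X | machine 1] = (2+4+6+7)/4 = 19/4.
E[X | machine 2] = (1+3+8+9+10)/5 = 31/5.
E[X | machine 3] = (4+7+14)/3 = 25/3.
E[X | machine 4] = (1+2+4)/3 = 7/3.
E[X] = (5/17)·(19/4) + (6/17)·(31/5) + (2/17)·(25/3) + (4/17)·(7/3) = 1739/340.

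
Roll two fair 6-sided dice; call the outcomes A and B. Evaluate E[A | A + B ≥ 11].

17/3

P(A + B ≥ 11) = 1/12.
Summing A·P(x,y) over outcomes with A + B ≥ 11 gives 17/36.
E[A | A + B ≥ 11] = (17/36) / (1/12) = 17/3.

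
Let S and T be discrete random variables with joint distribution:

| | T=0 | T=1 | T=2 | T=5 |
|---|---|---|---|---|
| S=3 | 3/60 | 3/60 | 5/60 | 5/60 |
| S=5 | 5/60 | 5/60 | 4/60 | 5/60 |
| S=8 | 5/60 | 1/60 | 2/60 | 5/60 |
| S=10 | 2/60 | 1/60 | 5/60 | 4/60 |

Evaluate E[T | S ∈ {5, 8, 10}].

9/4

P(S ∈ {5, 8, 10}) = 11/15.
Summing T·P(S=x,T=y) over the conditioning event gives 33/20.
E[T | S ∈ {5, 8, 10}] = (33/20) / (11/15) = 9/4.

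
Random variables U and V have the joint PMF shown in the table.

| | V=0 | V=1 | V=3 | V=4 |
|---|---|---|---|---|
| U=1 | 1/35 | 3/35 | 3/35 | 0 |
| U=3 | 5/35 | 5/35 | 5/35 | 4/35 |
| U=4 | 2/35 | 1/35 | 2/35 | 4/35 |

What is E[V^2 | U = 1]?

30/7

P(U = 1) = 1/5.
Σ V^2·P over the event = 0·(1/35) + 1·(3/35) + 9·(3/35) = 6/7.
E[V^2 | U = 1] = (6/7) / (1/5) = 30/7.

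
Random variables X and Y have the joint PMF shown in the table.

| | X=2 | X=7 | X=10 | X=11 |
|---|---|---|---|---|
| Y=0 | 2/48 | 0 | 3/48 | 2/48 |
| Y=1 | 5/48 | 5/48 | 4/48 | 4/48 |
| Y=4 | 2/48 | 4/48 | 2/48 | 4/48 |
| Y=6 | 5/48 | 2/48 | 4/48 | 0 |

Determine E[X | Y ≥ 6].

64/11

P(Y ≥ 6) = 11/48.
Σ X·P over the event = 2·(5/48) + 7·(2/48) + 10·(4/48) = 4/3.
E[X | Y ≥ 6] = (4/3) / (11/48) = 64/11.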